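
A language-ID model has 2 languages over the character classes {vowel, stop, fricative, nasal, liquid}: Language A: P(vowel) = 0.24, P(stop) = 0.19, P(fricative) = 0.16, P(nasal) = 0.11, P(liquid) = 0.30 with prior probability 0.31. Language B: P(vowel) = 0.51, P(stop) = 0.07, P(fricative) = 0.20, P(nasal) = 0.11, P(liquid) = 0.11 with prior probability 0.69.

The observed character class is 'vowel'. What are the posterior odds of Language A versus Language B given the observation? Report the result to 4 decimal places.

Only the two components matter; the odds are (π_i f_i(x)) / (π_j f_j(x)).
Categorical probabilities:
  f_A = 0.24
  f_B = 0.51
Posterior odds = (π_A·f_A) / (π_B·f_B) = (0.31·0.24) / (0.69·0.51) = 0.0744 / 0.3519 ≈ 0.2114

0.2114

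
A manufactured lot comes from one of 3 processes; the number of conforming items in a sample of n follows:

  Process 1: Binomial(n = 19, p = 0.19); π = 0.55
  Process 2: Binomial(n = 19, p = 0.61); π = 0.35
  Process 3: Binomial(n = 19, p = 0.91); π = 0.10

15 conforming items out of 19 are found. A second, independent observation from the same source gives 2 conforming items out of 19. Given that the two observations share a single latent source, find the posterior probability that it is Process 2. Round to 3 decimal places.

0.983

By Bayes' theorem, P(k | x) = π_k f_k(x) / Σ_j π_j f_j(x).
Since both observations come from the same component, the likelihood for component k is f_k(x₁)·f_k(x₂).
  f_1 = [C(19,15)·0.19^15·0.81^4 = 3876·1.51811e-11·0.430467 = 2.53296e-08] × [0.171691] = 4.34887e-09
  f_2 = [C(19,15)·0.61^15·0.39^4 = 3876·0.000602487·0.0231344 = 0.0540244] × [7.10811e-06] = 3.84011e-07
  f_3 = [C(19,15)·0.91^15·0.09^4 = 3876·0.243008·6.561e-05 = 0.061798] × [2.36157e-16] = 1.45941e-17
Unnormalised posteriors:
  π_1·f_1 = 0.55 × 4.34887e-09 = 2.39188e-09
  π_2·f_2 = 0.35 × 3.84011e-07 = 1.34404e-07
  π_3·f_3 = 0.10 × 1.45941e-17 = 1.45941e-18
Evidence: 2.39188e-09 + 1.34404e-07 + 1.45941e-18 = 1.36796e-07
P(Process 2 | data) = 1.34404e-07 / 1.36796e-07 ≈ 0.983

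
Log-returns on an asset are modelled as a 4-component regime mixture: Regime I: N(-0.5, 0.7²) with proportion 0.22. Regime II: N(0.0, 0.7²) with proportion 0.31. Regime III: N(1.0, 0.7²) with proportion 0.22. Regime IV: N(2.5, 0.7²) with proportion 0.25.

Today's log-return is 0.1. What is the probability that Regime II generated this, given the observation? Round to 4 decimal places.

0.5517

Apply Bayes' rule: the posterior for each component is proportional to its prior times its likelihood at x.
Evaluate each component's likelihood at the observed value:
  L_I = 0.394707
  L_II = 0.564132
  L_III = 0.249376
  L_IV = 0.0015967
Unnormalised posteriors:
  π_I·L_I = 0.22 × 0.394707 = 0.0868356
  π_II·L_II = 0.31 × 0.564132 = 0.174881
  π_III·L_III = 0.22 × 0.249376 = 0.0548627
  π_IV·L_IV = 0.25 × 0.0015967 = 0.000399176
Marginal: 0.0868356 + 0.174881 + 0.0548627 + 0.000399176 = 0.316978
P(Regime II | the observation) ≈ 0.5517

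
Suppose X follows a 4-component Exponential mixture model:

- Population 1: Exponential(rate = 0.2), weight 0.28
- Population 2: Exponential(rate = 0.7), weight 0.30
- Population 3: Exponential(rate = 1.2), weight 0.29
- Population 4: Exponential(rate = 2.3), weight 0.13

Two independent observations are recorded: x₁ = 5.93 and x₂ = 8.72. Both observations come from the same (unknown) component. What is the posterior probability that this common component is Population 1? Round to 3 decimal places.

0.991

P(component k | x) = P(Z=k)·f_k(x) / marginal(x), where marginal(x) = Σ_j P(Z=j)·f_j(x).
Since both observations come from the same component, the likelihood for component k is f_k(x₁)·f_k(x₂).
  L_1 = [0.2·e^(−0.2·5.93) = 0.2·e^(−1.1860) = 0.0610881] × [0.0349639] = 0.00213588
  L_2 = [0.7·e^(−0.7·5.93) = 0.7·e^(−4.1510) = 0.0110241] × [0.00156374] = 1.72388e-05
  L_3 = [1.2·e^(−1.2·5.93) = 1.2·e^(−7.1160) = 0.00097441] × [3.4255e-05] = 3.33784e-08
  L_4 = [2.3·e^(−2.3·5.93) = 2.3·e^(−13.6390) = 2.74401e-06] × [4.48247e-09] = 1.22999e-14
Prior × likelihood for each component:
  P(Z=1)·L_1 = 0.28 × 0.00213588 = 0.000598047
  P(Z=2)·L_2 = 0.30 × 1.72388e-05 = 5.17163e-06
  P(Z=3)·L_3 = 0.29 × 3.33784e-08 = 9.67974e-09
  P(Z=4)·L_4 = 0.13 × 1.22999e-14 = 1.59899e-15
Normaliser: 0.000598047 + 5.17163e-06 + 9.67974e-09 + 1.59899e-15 = 0.000603228
P(Population 1 | x₁, x₂) = 0.000598047 / 0.000603228 ≈ 0.991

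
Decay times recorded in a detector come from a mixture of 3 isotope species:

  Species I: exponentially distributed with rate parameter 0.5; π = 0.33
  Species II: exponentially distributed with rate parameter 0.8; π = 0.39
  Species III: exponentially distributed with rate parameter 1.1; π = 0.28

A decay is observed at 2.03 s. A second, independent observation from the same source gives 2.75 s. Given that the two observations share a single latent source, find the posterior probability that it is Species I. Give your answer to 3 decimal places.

0.512

By Bayes' theorem, P(k | x) = π_k f_k(x) / Σ_j π_j f_j(x).
Since both observations come from the same component, the likelihood for component k is f_k(x₁)·f_k(x₂).
  f_I = [0.5·e^(−0.5·2.03) = 0.5·e^(−1.0150) = 0.181201] × [0.12642] = 0.0229074
  f_II = [0.8·e^(−0.8·2.03) = 0.8·e^(−1.6240) = 0.157687] × [0.0886425] = 0.0139778
  f_III = [1.1·e^(−1.1·2.03) = 1.1·e^(−2.2330) = 0.117927] × [0.0534136] = 0.0062989
Multiply by the mixture weights:
  π_I·f_I = 0.33 × 0.0229074 = 0.00755945
  π_II·f_II = 0.39 × 0.0139778 = 0.00545133
  π_III·f_III = 0.28 × 0.0062989 = 0.00176369
Evidence: 0.00755945 + 0.00545133 + 0.00176369 = 0.0147745
P(Species I | x₁,x₂) = 0.00755945 / 0.0147745 ≈ 0.512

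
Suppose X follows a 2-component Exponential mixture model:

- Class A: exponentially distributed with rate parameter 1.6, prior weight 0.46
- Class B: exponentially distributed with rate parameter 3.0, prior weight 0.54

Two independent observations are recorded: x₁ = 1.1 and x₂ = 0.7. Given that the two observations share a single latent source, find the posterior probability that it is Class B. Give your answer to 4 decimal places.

Apply Bayes' rule: the posterior for each component is proportional to its prior times its likelihood at x.
Since both observations come from the same component, the likelihood for component k is f_k(x₁)·f_k(x₂).
  L_A = [0.275272] × [0.522048] = 0.143705
  L_B = [0.11065] × [0.367369] = 0.0406492
Unnormalised posteriors:
  π_A·L_A = 0.46 × 0.143705 = 0.0661043
  π_B·L_B = 0.54 × 0.0406492 = 0.0219506
Sum: 0.0661043 + 0.0219506 = 0.0880549
Responsibility of Class B: 0.0219506 / 0.0880549 ≈ 0.2493

0.2493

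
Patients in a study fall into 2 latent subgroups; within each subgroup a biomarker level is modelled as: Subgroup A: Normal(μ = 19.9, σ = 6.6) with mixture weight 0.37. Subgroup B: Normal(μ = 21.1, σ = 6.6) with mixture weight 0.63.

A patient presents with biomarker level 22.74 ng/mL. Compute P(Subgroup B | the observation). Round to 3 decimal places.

0.644

By Bayes' theorem, P(k | x) = π_k f_k(x) / Σ_j π_j f_j(x).
Evaluate each component's likelihood at the observed value:
  L_A = 0.0551009
  L_B = 0.0586082
Multiply by the mixture weights:
  π_A·L_A = 0.37 × 0.0551009 = 0.0203873
  π_B·L_B = 0.63 × 0.0586082 = 0.0369232
Marginal: 0.0203873 + 0.0369232 = 0.0573105
P(Subgroup B | 22.74 ng/mL) = 0.0369232 / 0.0573105 ≈ 0.644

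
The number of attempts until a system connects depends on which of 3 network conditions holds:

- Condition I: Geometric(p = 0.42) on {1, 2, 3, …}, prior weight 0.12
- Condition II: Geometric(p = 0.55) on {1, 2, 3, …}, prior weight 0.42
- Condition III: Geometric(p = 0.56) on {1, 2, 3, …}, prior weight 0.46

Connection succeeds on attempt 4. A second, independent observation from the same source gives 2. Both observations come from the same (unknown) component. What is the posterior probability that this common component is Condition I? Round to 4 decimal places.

0.1841

The responsibility of component k is π_k f_k(x) divided by Σ_j π_j f_j(x).
Since both observations come from the same component, the likelihood for component k is f_k(x₁)·f_k(x₂).
  p_I = [0.42·(1−0.42)^3 = 0.42·0.195112 = 0.081947] × [0.2436] = 0.0199623
  p_II = [0.55·(1−0.55)^3 = 0.55·0.091125 = 0.0501187] × [0.2475] = 0.0124044
  p_III = [0.56·(1−0.56)^3 = 0.56·0.085184 = 0.047703] × [0.2464] = 0.011754
Prior × likelihood for each component:
  π_I·p_I = 0.12 × 0.0199623 = 0.00239548
  π_II·p_II = 0.42 × 0.0124044 = 0.00520984
  π_III·p_III = 0.46 × 0.011754 = 0.00540685
Denominator: 0.00239548 + 0.00520984 + 0.00540685 = 0.0130122
P(Condition I | x) ≈ 0.1841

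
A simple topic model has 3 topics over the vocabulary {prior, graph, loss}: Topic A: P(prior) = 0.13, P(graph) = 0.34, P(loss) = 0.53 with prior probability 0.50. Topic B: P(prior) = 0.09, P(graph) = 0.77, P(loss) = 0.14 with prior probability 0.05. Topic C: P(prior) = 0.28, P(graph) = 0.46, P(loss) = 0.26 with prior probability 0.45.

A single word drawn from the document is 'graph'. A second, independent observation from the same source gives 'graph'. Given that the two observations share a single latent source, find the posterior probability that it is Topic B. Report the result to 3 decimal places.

0.162

Posterior ∝ prior × likelihood, so P(k | x) ∝ π_k f_k(x); normalise over all components.
Since both observations come from the same component, the likelihood for component k is f_k(x₁)·f_k(x₂).
  p_A = [0.34] × [0.34] = 0.1156
  p_B = [0.77] × [0.77] = 0.5929
  p_C = [0.46] × [0.46] = 0.2116
Multiply by the mixture weights:
  π_A·p_A = 0.50 × 0.1156 = 0.0578
  π_B·p_B = 0.05 × 0.5929 = 0.029645
  π_C·p_C = 0.45 × 0.2116 = 0.09522
Sum: 0.0578 + 0.029645 + 0.09522 = 0.182665
P(Topic B | x₁, x₂) = 0.029645 / 0.182665 ≈ 0.162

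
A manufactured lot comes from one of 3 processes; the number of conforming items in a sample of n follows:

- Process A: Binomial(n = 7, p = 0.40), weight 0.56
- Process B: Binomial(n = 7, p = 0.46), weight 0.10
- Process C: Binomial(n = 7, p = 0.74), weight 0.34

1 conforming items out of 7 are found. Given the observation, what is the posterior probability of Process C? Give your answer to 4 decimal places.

The responsibility of component k is π_k f_k(x) divided by Σ_j π_j f_j(x).
Component likelihoods at x = 1 conforming items out of 7:
  L_A = 0.130637
  L_B = 0.0798396
  L_C = 0.00160018
Prior × likelihood for each component:
  π_A·L_A = 0.56 × 0.130637 = 0.0731566
  π_B·L_B = 0.10 × 0.0798396 = 0.00798396
  π_C·L_C = 0.34 × 0.00160018 = 0.000544062
Evidence: 0.0731566 + 0.00798396 + 0.000544062 = 0.0816846
Responsibility of Process C: 0.000544062 / 0.0816846 ≈ 0.0067

0.0067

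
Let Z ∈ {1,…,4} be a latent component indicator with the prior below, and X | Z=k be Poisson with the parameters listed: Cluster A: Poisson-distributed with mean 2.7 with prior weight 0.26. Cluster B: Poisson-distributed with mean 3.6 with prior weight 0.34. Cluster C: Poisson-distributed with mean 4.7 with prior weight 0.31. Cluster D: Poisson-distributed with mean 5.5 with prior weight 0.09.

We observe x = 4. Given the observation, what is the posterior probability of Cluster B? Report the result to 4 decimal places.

0.3714

The responsibility of component k is P(Z=k) f_k(x) divided by Σ_j P(Z=j) f_j(x).
Evaluate each component's likelihood at the observed value:
  L_A = e^(−2.7)·2.7^4/4! = 0.148816
  L_B = e^(−3.6)·3.6^4/4! = 0.191222
  L_C = e^(−4.7)·4.7^4/4! = 0.184925
  L_D = e^(−5.5)·5.5^4/4! = 0.155819
Weight by the priors:
  P(Z=A)·L_A = 0.26 × 0.148816 = 0.0386921
  P(Z=B)·L_B = 0.34 × 0.191222 = 0.0650156
  P(Z=C)·L_C = 0.31 × 0.184925 = 0.0573268
  P(Z=D)·L_D = 0.09 × 0.155819 = 0.0140237
Denominator: 0.0386921 + 0.0650156 + 0.0573268 + 0.0140237 = 0.175058
P(Cluster B | 4) ≈ 0.3714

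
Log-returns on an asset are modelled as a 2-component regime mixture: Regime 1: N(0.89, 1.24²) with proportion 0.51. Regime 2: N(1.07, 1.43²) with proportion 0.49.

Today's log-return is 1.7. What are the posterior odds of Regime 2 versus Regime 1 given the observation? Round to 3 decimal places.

0.936

Only the two components matter; the odds are (π_i f_i(x)) / (π_j f_j(x)).
Normal densities:
  f_1 = 0.259915
  f_2 = 0.253179
0.124058 / 0.132556 ≈ 0.936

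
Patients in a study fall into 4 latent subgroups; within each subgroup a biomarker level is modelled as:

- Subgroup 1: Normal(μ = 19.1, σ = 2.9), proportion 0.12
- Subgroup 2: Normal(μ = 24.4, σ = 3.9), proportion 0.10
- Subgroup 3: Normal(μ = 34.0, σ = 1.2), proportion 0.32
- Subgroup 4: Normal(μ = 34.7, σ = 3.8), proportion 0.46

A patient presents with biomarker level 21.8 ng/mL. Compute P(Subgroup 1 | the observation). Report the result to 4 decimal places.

0.5619

Posterior ∝ prior × likelihood, so P(k | x) ∝ w_k f_k(x); normalise over all components.
Normal densities:
  f_1 = 0.0891833
  f_2 = 0.0819097
  f_3 = 1.1944e-23
  f_4 = 0.000330119
Weight by the priors:
  w_1·f_1 = 0.12 × 0.0891833 = 0.010702
  w_2·f_2 = 0.10 × 0.0819097 = 0.00819097
  w_3·f_3 = 0.32 × 1.1944e-23 = 3.82207e-24
  w_4·f_4 = 0.46 × 0.000330119 = 0.000151855
Marginal: 0.010702 + 0.00819097 + 3.82207e-24 + 0.000151855 = 0.0190448
So the posterior for Subgroup 1 is 0.010702 / 0.0190448 ≈ 0.5619.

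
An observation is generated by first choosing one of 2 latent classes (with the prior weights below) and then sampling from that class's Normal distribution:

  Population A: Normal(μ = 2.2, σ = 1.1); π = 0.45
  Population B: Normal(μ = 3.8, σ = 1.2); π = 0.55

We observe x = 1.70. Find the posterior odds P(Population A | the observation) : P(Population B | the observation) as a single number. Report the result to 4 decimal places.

3.7221

Posterior odds = (π_i f_i(x)) / (π_j f_j(x)); the normalising sum cancels.
Component likelihoods at x = 1.70:
  L_A = (1/(1.1·√(2π)))·exp(−(1.70−2.2)²/(2·1.1²)) = 0.362675·exp(-0.10331) = 0.327079
  L_B = (1/(1.2·√(2π)))·exp(−(1.70−3.8)²/(2·1.2²)) = 0.332452·exp(-1.53125) = 0.0718978
Posterior odds = (π_A·L_A) / (π_B·L_B) = (0.45·0.327079) / (0.55·0.0718978) = 0.147185 / 0.0395438 ≈ 3.7221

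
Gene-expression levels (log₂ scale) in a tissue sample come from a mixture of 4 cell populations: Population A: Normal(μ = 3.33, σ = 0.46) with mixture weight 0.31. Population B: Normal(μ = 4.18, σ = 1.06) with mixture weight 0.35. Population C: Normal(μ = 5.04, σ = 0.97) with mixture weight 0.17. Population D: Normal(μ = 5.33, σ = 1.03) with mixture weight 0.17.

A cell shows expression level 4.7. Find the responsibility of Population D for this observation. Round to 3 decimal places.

The responsibility of component k is π_k f_k(x) divided by Σ_j π_j f_j(x).
Evaluate each component's likelihood at the observed value:
  p_A = (1/(0.46·√(2π)))·exp(−(4.7−3.33)²/(2·0.46²)) = 0.867266·exp(-4.43502) = 0.0102813
  p_B = (1/(1.06·√(2π)))·exp(−(4.7−4.18)²/(2·1.06²)) = 0.376361·exp(-0.12033) = 0.333693
  p_C = (1/(0.97·√(2π)))·exp(−(4.7−5.04)²/(2·0.97²)) = 0.411281·exp(-0.06143) = 0.386776
  p_D = (1/(1.03·√(2π)))·exp(−(4.7−5.33)²/(2·1.03²)) = 0.387323·exp(-0.18706) = 0.321244
Unnormalised posteriors:
  π_A·p_A = 0.31 × 0.0102813 = 0.0031872
  π_B·p_B = 0.35 × 0.333693 = 0.116792
  π_C·p_C = 0.17 × 0.386776 = 0.0657519
  π_D·p_D = 0.17 × 0.321244 = 0.0546114
Denominator: 0.0031872 + 0.116792 + 0.0657519 + 0.0546114 = 0.240343
So the posterior for Population D is 0.0546114 / 0.240343 ≈ 0.227.

0.227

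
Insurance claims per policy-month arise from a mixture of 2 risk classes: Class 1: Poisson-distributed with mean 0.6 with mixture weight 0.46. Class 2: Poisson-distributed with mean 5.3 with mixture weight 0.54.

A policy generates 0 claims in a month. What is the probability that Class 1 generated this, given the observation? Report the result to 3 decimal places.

P(component k | x) = P(Z=k)·f_k(x) / marginal(x), where marginal(x) = Σ_j P(Z=j)·f_j(x).
Poisson probabilities:
  L_1 = 0.548812
  L_2 = 0.00499159
Weight by the priors:
  P(Z=1)·L_1 = 0.46 × 0.548812 = 0.252453
  P(Z=2)·L_2 = 0.54 × 0.00499159 = 0.00269546
Denominator: 0.252453 + 0.00269546 = 0.255149
Responsibility of Class 1: 0.252453 / 0.255149 ≈ 0.989

0.989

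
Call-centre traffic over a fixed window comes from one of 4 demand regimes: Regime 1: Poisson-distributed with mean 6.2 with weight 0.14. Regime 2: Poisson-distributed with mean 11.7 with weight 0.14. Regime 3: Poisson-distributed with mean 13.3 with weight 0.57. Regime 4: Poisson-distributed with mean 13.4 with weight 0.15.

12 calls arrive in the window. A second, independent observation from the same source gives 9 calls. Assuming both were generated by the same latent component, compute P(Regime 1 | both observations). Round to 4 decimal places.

Apply Bayes' rule: the posterior for each component is proportional to its prior times its likelihood at x.
Since both observations come from the same component, the likelihood for component k is f_k(x₁)·f_k(x₂).
  f_1 = [0.013669] × [0.0757071] = 0.00103484
  f_2 = [0.113933] × [0.0938997] = 0.0106982
  f_3 = [0.107094] × [0.0600876] = 0.00643504
  f_4 = [0.106017] × [0.0581613] = 0.00616607
Prior × likelihood for each component:
  P(Z=1)·f_1 = 0.14 × 0.00103484 = 0.000144878
  P(Z=2)·f_2 = 0.14 × 0.0106982 = 0.00149775
  P(Z=3)·f_3 = 0.57 × 0.00643504 = 0.00366797
  P(Z=4)·f_4 = 0.15 × 0.00616607 = 0.000924911
Normaliser: 0.000144878 + 0.00149775 + 0.00366797 + 0.000924911 = 0.00623551
So the posterior for Regime 1 is 0.000144878 / 0.00623551 ≈ 0.0232.

0.0232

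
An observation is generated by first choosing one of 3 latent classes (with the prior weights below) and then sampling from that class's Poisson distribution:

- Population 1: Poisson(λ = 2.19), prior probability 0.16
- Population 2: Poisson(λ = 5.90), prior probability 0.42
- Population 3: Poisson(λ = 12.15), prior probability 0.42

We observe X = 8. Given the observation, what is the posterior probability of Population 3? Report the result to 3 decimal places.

0.383

The responsibility of component k is P(Z=k) f_k(x) divided by Σ_j P(Z=j) f_j(x).
Component likelihoods at x = 8:
  L_1 = e^(−2.19)·2.19^8/8! = 0.00146868
  L_2 = e^(−5.90)·5.90^8/8! = 0.0997604
  L_3 = e^(−12.15)·12.15^8/8! = 0.0622891
Weight by the priors:
  P(Z=1)·L_1 = 0.16 × 0.00146868 = 0.000234989
  P(Z=2)·L_2 = 0.42 × 0.0997604 = 0.0418994
  P(Z=3)·L_3 = 0.42 × 0.0622891 = 0.0261614
Normaliser: 0.000234989 + 0.0418994 + 0.0261614 = 0.0682958
P(Population 3 | 8) ≈ 0.383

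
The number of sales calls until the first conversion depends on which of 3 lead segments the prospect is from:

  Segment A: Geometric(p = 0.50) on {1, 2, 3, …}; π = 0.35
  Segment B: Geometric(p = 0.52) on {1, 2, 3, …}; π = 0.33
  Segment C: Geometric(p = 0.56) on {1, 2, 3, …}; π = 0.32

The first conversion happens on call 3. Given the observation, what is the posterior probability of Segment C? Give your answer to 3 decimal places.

The responsibility of component k is P(Z=k) f_k(x) divided by Σ_j P(Z=j) f_j(x).
Component likelihoods at x = 3:
  L_A = 0.125
  L_B = 0.119808
  L_C = 0.108416
Weight by the priors:
  P(Z=A)·L_A = 0.35 × 0.125 = 0.04375
  P(Z=B)·L_B = 0.33 × 0.119808 = 0.0395366
  P(Z=C)·L_C = 0.32 × 0.108416 = 0.0346931
Evidence: 0.04375 + 0.0395366 + 0.0346931 = 0.11798
So the posterior for Segment C is 0.0346931 / 0.11798 ≈ 0.294.

0.294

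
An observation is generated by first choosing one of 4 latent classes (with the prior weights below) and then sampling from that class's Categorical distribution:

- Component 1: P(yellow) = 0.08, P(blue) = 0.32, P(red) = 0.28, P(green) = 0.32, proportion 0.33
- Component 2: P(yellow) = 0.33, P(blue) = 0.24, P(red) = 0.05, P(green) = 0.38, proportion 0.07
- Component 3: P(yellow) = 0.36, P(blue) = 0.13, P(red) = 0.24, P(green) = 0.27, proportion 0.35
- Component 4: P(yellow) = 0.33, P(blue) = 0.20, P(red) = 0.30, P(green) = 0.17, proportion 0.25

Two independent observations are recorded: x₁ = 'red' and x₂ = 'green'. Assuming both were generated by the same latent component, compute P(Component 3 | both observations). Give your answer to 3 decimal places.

0.342

P(component k | x) = π_k·f_k(x) / marginal(x), where marginal(x) = Σ_j π_j·f_j(x).
Since both observations come from the same component, the likelihood for component k is f_k(x₁)·f_k(x₂).
  p_1 = [P(red | comp) = 0.28] × [0.32] = 0.0896
  p_2 = [P(red | comp) = 0.05] × [0.38] = 0.019
  p_3 = [P(red | comp) = 0.24] × [0.27] = 0.0648
  p_4 = [P(red | comp) = 0.30] × [0.17] = 0.051
Unnormalised posteriors:
  π_1·p_1 = 0.33 × 0.0896 = 0.029568
  π_2·p_2 = 0.07 × 0.019 = 0.00133
  π_3·p_3 = 0.35 × 0.0648 = 0.02268
  π_4·p_4 = 0.25 × 0.051 = 0.01275
Marginal: 0.029568 + 0.00133 + 0.02268 + 0.01275 = 0.066328
So the posterior for Component 3 is 0.02268 / 0.066328 ≈ 0.342.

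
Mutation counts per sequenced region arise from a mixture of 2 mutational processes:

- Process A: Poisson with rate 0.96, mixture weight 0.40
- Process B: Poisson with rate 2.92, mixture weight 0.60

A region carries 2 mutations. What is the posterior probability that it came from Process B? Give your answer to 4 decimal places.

0.6616

Apply Bayes' rule: the posterior for each component is proportional to its prior times its likelihood at x.
Component likelihoods at x = 2 mutations:
  p_A = 0.176437
  p_B = 0.22993
Prior × likelihood for each component:
  w_A·p_A = 0.40 × 0.176437 = 0.0705748
  w_B·p_B = 0.60 × 0.22993 = 0.137958
Denominator: 0.0705748 + 0.137958 = 0.208533
So the posterior for Process B is 0.137958 / 0.208533 ≈ 0.6616.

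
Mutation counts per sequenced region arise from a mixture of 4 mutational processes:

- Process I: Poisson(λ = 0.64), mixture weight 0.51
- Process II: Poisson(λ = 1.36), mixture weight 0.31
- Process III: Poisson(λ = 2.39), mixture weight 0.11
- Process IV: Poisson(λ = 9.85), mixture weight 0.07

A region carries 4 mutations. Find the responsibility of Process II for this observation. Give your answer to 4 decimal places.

0.3997

Posterior ∝ prior × likelihood, so P(k | x) ∝ w_k f_k(x); normalise over all components.
Poisson probabilities:
  p_I = e^(−0.64)·0.64^4/4! = 0.00368604
  p_II = e^(−1.36)·1.36^4/4! = 0.0365851
  p_III = e^(−2.39)·2.39^4/4! = 0.124571
  p_IV = e^(−9.85)·9.85^4/4! = 0.0206887
Multiply by the mixture weights:
  w_I·p_I = 0.51 × 0.00368604 = 0.00187988
  w_II·p_II = 0.31 × 0.0365851 = 0.0113414
  w_III·p_III = 0.11 × 0.124571 = 0.0137028
  w_IV·p_IV = 0.07 × 0.0206887 = 0.00144821
Sum: 0.00187988 + 0.0113414 + 0.0137028 + 0.00144821 = 0.0283723
Responsibility of Process II: 0.0113414 / 0.0283723 ≈ 0.3997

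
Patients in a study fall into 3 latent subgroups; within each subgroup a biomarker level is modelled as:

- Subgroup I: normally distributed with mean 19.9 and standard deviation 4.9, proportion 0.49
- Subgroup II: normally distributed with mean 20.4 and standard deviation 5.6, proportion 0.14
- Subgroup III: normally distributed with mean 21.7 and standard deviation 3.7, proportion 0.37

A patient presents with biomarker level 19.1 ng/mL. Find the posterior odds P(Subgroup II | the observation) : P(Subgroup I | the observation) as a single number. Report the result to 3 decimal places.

Only the two components matter; the odds are (π_i f_i(x)) / (π_j f_j(x)).
Evaluate each component's likelihood at the observed value:
  L_I = (1/(4.9·√(2π)))·exp(−(19.1−19.9)²/(2·4.9²)) = 0.081417·exp(-0.01333) = 0.0803389
  L_II = (1/(5.6·√(2π)))·exp(−(19.1−20.4)²/(2·5.6²)) = 0.071240·exp(-0.02695) = 0.0693458
  L_III = (1/(3.7·√(2π)))·exp(−(19.1−21.7)²/(2·3.7²)) = 0.107822·exp(-0.24690) = 0.0842331
0.00970841 / 0.0393661 ≈ 0.247

0.247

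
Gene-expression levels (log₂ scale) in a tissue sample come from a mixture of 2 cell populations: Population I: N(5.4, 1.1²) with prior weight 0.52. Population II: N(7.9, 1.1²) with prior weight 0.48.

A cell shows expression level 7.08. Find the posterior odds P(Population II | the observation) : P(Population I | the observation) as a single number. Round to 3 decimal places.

2.244

Since P(k|x) ∝ π_k f_k(x), the posterior odds are π_i f_i(x) / (π_j f_j(x)).
Normal densities:
  f_I = 0.112982
  f_II = 0.274693
Odds = (0.48/0.52) × (0.274693/0.112982) = 0.923077 × 2.43131 ≈ 2.244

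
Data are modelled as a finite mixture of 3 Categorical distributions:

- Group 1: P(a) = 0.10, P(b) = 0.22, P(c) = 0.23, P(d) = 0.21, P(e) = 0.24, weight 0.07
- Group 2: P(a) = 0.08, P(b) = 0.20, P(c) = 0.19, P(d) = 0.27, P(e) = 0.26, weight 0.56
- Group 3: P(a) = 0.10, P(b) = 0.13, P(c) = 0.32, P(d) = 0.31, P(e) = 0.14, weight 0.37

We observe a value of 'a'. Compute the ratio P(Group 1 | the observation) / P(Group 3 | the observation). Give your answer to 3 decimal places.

0.189

Posterior odds = (π_i f_i(x)) / (π_j f_j(x)); the normalising sum cancels.
Categorical probabilities:
  p_1 = P(a | comp) = 0.10
  p_2 = P(a | comp) = 0.08
  p_3 = P(a | comp) = 0.10
Odds = (0.07/0.37) × (0.1/0.1) = 0.189189 × 1 ≈ 0.189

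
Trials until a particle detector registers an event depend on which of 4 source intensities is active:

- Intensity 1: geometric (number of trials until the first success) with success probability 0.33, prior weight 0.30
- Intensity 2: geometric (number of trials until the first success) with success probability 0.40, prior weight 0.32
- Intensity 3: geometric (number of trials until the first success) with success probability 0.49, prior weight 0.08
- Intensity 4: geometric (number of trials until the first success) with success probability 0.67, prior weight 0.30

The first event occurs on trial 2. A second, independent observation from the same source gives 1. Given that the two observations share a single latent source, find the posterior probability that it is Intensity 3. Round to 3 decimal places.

0.092

Posterior ∝ prior × likelihood, so P(k | x) ∝ π_k f_k(x); normalise over all components.
Since both observations come from the same component, the likelihood for component k is f_k(x₁)·f_k(x₂).
  L_1 = [0.33·(1−0.33)^1 = 0.33·0.67 = 0.2211] × [0.33] = 0.072963
  L_2 = [0.40·(1−0.40)^1 = 0.40·0.6 = 0.24] × [0.4] = 0.096
  L_3 = [0.49·(1−0.49)^1 = 0.49·0.51 = 0.2499] × [0.49] = 0.122451
  L_4 = [0.67·(1−0.67)^1 = 0.67·0.33 = 0.2211] × [0.67] = 0.148137
Multiply by the mixture weights:
  π_1·L_1 = 0.30 × 0.072963 = 0.0218889
  π_2·L_2 = 0.32 × 0.096 = 0.03072
  π_3·L_3 = 0.08 × 0.122451 = 0.00979608
  π_4·L_4 = 0.30 × 0.148137 = 0.0444411
Evidence: 0.0218889 + 0.03072 + 0.00979608 + 0.0444411 = 0.106846
So the posterior for Intensity 3 is 0.00979608 / 0.106846 ≈ 0.092.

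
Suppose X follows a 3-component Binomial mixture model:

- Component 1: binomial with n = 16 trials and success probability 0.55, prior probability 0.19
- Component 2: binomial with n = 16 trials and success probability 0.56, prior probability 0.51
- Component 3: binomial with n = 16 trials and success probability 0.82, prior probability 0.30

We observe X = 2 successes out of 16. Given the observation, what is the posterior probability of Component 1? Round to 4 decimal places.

The responsibility of component k is w_k f_k(x) divided by Σ_j w_j f_j(x).
Evaluate each component's likelihood at the observed value:
  p_1 = 0.000506853
  p_2 = 0.000383614
  p_3 = 3.02429e-09
Multiply by the mixture weights:
  w_1·p_1 = 0.19 × 0.000506853 = 9.6302e-05
  w_2·p_2 = 0.51 × 0.000383614 = 0.000195643
  w_3·p_3 = 0.30 × 3.02429e-09 = 9.07288e-10
Denominator: 9.6302e-05 + 0.000195643 + 9.07288e-10 = 0.000291946
P(Component 1 | the observation) = 9.6302e-05 / 0.000291946 ≈ 0.3299

0.3299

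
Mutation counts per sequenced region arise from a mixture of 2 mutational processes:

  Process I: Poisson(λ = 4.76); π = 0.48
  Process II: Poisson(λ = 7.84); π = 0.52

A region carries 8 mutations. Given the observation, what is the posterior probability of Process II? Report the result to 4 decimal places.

0.7295

By Bayes' theorem, P(k | x) = P(Z=k) f_k(x) / Σ_j P(Z=j) f_j(x).
Component likelihoods at x = 8 mutations:
  f_I = 0.0559878
  f_II = 0.13936
Prior × likelihood for each component:
  P(Z=I)·f_I = 0.48 × 0.0559878 = 0.0268741
  P(Z=II)·f_II = 0.52 × 0.13936 = 0.0724674
Marginal: 0.0268741 + 0.0724674 = 0.0993415
P(Process II | the observation) = 0.0724674 / 0.0993415 ≈ 0.7295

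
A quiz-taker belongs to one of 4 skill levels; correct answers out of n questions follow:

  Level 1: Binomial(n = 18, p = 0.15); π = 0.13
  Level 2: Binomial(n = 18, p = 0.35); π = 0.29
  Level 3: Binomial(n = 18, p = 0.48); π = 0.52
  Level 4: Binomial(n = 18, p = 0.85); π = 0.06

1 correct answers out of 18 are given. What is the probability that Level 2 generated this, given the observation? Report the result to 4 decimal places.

0.0515

Posterior ∝ prior × likelihood, so P(k | x) ∝ w_k f_k(x); normalise over all components.
Evaluate each component's likelihood at the observed value:
  p_1 = 0.170406
  p_2 = 0.00415784
  p_3 = 0.000128402
  p_4 = 1.50745e-13
Multiply by the mixture weights:
  w_1·p_1 = 0.13 × 0.170406 = 0.0221528
  w_2·p_2 = 0.29 × 0.00415784 = 0.00120577
  w_3·p_3 = 0.52 × 0.000128402 = 6.67689e-05
  w_4·p_4 = 0.06 × 1.50745e-13 = 9.0447e-15
Evidence: 0.0221528 + 0.00120577 + 6.67689e-05 + 9.0447e-15 = 0.0234254
Responsibility of Level 2: 0.00120577 / 0.0234254 ≈ 0.0515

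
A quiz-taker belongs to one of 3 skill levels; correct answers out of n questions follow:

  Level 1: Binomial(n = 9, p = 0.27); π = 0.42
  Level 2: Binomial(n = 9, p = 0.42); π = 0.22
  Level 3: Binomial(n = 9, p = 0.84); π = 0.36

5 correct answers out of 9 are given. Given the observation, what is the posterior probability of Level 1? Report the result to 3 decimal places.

0.288

By Bayes' theorem, P(k | x) = P(Z=k) f_k(x) / Σ_j P(Z=j) f_j(x).
Binomial probabilities:
  L_1 = C(9,5)·0.27^5·0.73^4 = 126·0.00143489·0.283982 = 0.0513429
  L_2 = C(9,5)·0.42^5·0.58^4 = 126·0.0130691·0.113165 = 0.18635
  L_3 = C(9,5)·0.84^5·0.16^4 = 126·0.418212·0.00065536 = 0.034534
Prior × likelihood for each component:
  P(Z=1)·L_1 = 0.42 × 0.0513429 = 0.021564
  P(Z=2)·L_2 = 0.22 × 0.18635 = 0.040997
  P(Z=3)·L_3 = 0.36 × 0.034534 = 0.0124322
Evidence: 0.021564 + 0.040997 + 0.0124322 = 0.0749932
P(Level 1 | x) = 0.021564 / 0.0749932 ≈ 0.288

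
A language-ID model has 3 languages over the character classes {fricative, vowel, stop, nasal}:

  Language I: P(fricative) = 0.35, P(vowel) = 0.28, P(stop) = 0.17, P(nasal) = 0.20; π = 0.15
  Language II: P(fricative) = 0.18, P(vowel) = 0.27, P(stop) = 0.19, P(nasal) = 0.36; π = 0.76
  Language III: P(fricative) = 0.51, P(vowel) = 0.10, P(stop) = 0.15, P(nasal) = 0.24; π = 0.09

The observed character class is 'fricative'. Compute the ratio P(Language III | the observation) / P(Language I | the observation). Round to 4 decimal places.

0.8743

Only the two components matter; the odds are (π_i f_i(x)) / (π_j f_j(x)).
Categorical probabilities:
  p_I = P(fricative | comp) = 0.35
  p_II = P(fricative | comp) = 0.18
  p_III = P(fricative | comp) = 0.51
Odds = (0.09/0.15) × (0.51/0.35) = 0.6 × 1.45714 ≈ 0.8743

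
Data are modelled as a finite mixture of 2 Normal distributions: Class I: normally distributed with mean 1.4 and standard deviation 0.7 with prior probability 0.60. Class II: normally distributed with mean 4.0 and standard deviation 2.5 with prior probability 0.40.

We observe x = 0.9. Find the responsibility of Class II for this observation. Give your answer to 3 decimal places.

The responsibility of component k is w_k f_k(x) divided by Σ_j w_j f_j(x).
Evaluate each component's likelihood at the observed value:
  L_I = (1/(0.7·√(2π)))·exp(−(0.9−1.4)²/(2·0.7²)) = 0.569918·exp(-0.25510) = 0.441593
  L_II = (1/(2.5·√(2π)))·exp(−(0.9−4.0)²/(2·2.5²)) = 0.159577·exp(-0.76880) = 0.0739749
Multiply by the mixture weights:
  w_I·L_I = 0.60 × 0.441593 = 0.264956
  w_II·L_II = 0.40 × 0.0739749 = 0.02959
Normaliser: 0.264956 + 0.02959 = 0.294546
So the posterior for Class II is 0.02959 / 0.294546 ≈ 0.100.

0.100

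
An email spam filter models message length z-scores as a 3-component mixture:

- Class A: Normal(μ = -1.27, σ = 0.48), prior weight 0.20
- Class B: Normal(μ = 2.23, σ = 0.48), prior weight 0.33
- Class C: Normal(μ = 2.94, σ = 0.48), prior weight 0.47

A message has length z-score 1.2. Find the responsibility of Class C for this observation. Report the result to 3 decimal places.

0.020

P(component k | x) = π_k·f_k(x) / marginal(x), where marginal(x) = Σ_j π_j·f_j(x).
Normal densities:
  L_A = (1/(0.48·√(2π)))·exp(−(1.2−-1.27)²/(2·0.48²)) = 0.831130·exp(-13.23980) = 1.47808e-06
  L_B = (1/(0.48·√(2π)))·exp(−(1.2−2.23)²/(2·0.48²)) = 0.831130·exp(-2.30230) = 0.0831366
  L_C = (1/(0.48·√(2π)))·exp(−(1.2−2.94)²/(2·0.48²)) = 0.831130·exp(-6.57031) = 0.00116471
Multiply by the mixture weights:
  π_A·L_A = 0.20 × 1.47808e-06 = 2.95615e-07
  π_B·L_B = 0.33 × 0.0831366 = 0.0274351
  π_C·L_C = 0.47 × 0.00116471 = 0.000547414
Sum: 2.95615e-07 + 0.0274351 + 0.000547414 = 0.0279828
So the posterior for Class C is 0.000547414 / 0.0279828 ≈ 0.020.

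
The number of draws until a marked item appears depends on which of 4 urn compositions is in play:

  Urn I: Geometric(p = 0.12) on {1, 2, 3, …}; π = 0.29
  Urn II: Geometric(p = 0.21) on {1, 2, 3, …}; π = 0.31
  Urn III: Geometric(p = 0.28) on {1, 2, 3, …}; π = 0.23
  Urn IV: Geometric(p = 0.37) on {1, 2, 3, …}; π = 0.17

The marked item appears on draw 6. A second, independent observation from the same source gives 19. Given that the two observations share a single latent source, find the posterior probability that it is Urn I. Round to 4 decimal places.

By Bayes' theorem, P(k | x) = π_k f_k(x) / Σ_j π_j f_j(x).
Since both observations come from the same component, the likelihood for component k is f_k(x₁)·f_k(x₂).
  f_I = [0.12·(1−0.12)^5 = 0.12·0.527732 = 0.0633278] × [0.012019] = 0.000761139
  f_II = [0.21·(1−0.21)^5 = 0.21·0.307706 = 0.0646182] × [0.00301653] = 0.000194922
  f_III = [0.28·(1−0.28)^5 = 0.28·0.193492 = 0.0541777] × [0.000757082] = 4.1017e-05
  f_IV = [0.37·(1−0.37)^5 = 0.37·0.0992437 = 0.0367202] × [9.0434e-05] = 3.32075e-06
Unnormalised posteriors:
  π_I·f_I = 0.29 × 0.000761139 = 0.00022073
  π_II·f_II = 0.31 × 0.000194922 = 6.04259e-05
  π_III·f_III = 0.23 × 4.1017e-05 = 9.4339e-06
  π_IV·f_IV = 0.17 × 3.32075e-06 = 5.64527e-07
Evidence: 0.00022073 + 6.04259e-05 + 9.4339e-06 + 5.64527e-07 = 0.000291155
Responsibility of Urn I: 0.00022073 / 0.000291155 ≈ 0.7581

0.7581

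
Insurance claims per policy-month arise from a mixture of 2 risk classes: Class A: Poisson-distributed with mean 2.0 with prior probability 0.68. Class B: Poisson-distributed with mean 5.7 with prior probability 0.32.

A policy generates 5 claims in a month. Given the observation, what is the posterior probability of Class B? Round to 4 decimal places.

0.6863

P(component k | x) = w_k·f_k(x) / marginal(x), where marginal(x) = Σ_j w_j·f_j(x).
Poisson probabilities:
  f_A = 0.0360894
  f_B = 0.16777
Multiply by the mixture weights:
  w_A·f_A = 0.68 × 0.0360894 = 0.0245408
  w_B·f_B = 0.32 × 0.16777 = 0.0536864
Marginal: 0.0245408 + 0.0536864 = 0.0782272
Responsibility of Class B: 0.0536864 / 0.0782272 ≈ 0.6863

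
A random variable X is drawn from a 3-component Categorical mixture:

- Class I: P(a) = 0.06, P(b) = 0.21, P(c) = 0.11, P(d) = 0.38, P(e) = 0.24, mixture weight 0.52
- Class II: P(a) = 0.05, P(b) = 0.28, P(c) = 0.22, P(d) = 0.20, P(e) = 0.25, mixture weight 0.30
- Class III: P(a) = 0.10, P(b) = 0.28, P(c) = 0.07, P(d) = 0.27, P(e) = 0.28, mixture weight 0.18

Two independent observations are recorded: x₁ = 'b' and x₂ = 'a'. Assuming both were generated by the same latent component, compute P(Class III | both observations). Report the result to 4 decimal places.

0.3191

Apply Bayes' rule: the posterior for each component is proportional to its prior times its likelihood at x.
Since both observations come from the same component, the likelihood for component k is f_k(x₁)·f_k(x₂).
  L_I = [0.21] × [0.06] = 0.0126
  L_II = [0.28] × [0.05] = 0.014
  L_III = [0.28] × [0.1] = 0.028
Multiply by the mixture weights:
  P(Z=I)·L_I = 0.52 × 0.0126 = 0.006552
  P(Z=II)·L_II = 0.30 × 0.014 = 0.0042
  P(Z=III)·L_III = 0.18 × 0.028 = 0.00504
Normaliser: 0.006552 + 0.0042 + 0.00504 = 0.015792
Responsibility of Class III: 0.00504 / 0.015792 ≈ 0.3191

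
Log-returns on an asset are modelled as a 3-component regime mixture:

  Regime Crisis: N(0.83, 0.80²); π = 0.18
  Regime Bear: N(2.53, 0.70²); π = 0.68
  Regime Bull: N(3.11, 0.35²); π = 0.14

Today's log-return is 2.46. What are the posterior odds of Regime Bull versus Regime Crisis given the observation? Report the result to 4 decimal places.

Only the two components matter; the odds are (π_i f_i(x)) / (π_j f_j(x)).
Normal densities:
  L_Crisis = 0.0625682
  L_Bear = 0.567075
  L_Bull = 0.203192
0.0284468 / 0.0112623 ≈ 2.5258

2.5258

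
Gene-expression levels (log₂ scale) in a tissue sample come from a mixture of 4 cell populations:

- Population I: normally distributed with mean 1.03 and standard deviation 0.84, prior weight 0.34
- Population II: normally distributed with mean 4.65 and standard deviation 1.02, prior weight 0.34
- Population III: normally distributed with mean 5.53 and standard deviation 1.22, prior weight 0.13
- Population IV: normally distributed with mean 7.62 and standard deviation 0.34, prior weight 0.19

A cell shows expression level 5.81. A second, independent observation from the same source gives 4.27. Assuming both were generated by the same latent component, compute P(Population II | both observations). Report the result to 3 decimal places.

0.762

By Bayes' theorem, P(k | x) = w_k f_k(x) / Σ_j w_j f_j(x).
Since both observations come from the same component, the likelihood for component k is f_k(x₁)·f_k(x₂).
  L_I = [(1/(0.84·√(2π)))·exp(−(5.81−1.03)²/(2·0.84²)) = 0.474931·exp(-16.19076) = 4.41645e-08] × [0.000279262] = 1.23335e-11
  L_II = [(1/(1.02·√(2π)))·exp(−(5.81−4.65)²/(2·1.02²)) = 0.391120·exp(-0.64667) = 0.204863] × [0.364898] = 0.074754
  L_III = [(1/(1.22·√(2π)))·exp(−(5.81−5.53)²/(2·1.22²)) = 0.327002·exp(-0.02634) = 0.318502] × [0.191836] = 0.0611002
  L_IV = [(1/(0.34·√(2π)))·exp(−(5.81−7.62)²/(2·0.34²)) = 1.173360·exp(-14.16998) = 8.23163e-07] × [9.7427e-22] = 8.01983e-28
Prior × likelihood for each component:
  w_I·L_I = 0.34 × 1.23335e-11 = 4.19338e-12
  w_II·L_II = 0.34 × 0.074754 = 0.0254163
  w_III·L_III = 0.13 × 0.0611002 = 0.00794303
  w_IV·L_IV = 0.19 × 8.01983e-28 = 1.52377e-28
Normaliser: 4.19338e-12 + 0.0254163 + 0.00794303 + 1.52377e-28 = 0.0333594
P(Population II | x) = 0.0254163 / 0.0333594 ≈ 0.762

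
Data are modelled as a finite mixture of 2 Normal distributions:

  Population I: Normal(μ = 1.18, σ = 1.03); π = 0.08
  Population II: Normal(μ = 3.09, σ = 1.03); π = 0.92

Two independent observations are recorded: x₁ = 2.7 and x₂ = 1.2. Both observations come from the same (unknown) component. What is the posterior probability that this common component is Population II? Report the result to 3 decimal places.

0.855

Apply Bayes' rule: the posterior for each component is proportional to its prior times its likelihood at x.
Since both observations come from the same component, the likelihood for component k is f_k(x₁)·f_k(x₂).
  f_I = [0.130369] × [0.38725] = 0.0504855
  f_II = [0.360529] × [0.071933] = 0.0259339
Prior × likelihood for each component:
  π_I·f_I = 0.08 × 0.0504855 = 0.00403884
  π_II·f_II = 0.92 × 0.0259339 = 0.0238592
Marginal: 0.00403884 + 0.0238592 = 0.0278981
Responsibility of Population II: 0.0238592 / 0.0278981 ≈ 0.855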